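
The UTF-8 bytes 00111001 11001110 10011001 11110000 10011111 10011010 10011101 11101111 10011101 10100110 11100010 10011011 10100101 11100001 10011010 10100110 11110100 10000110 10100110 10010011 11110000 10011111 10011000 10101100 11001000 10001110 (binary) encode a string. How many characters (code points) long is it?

9

Byte at offset 0: 0x39 = 00111001 → 1-byte char (#1). Advance 1.
Byte at offset 1: 0xCE = 11001110 → 2-byte char (#2). Advance 2.
Byte at offset 3: 0xF0 = 11110000 → 4-byte char (#3). Advance 4.
Byte at offset 7: 0xEF = 11101111 → 3-byte char (#4). Advance 3.
Byte at offset 10: 0xE2 = 11100010 → 3-byte char (#5). Advance 3.
Byte at offset 13: 0xE1 = 11100001 → 3-byte char (#6). Advance 3.
Byte at offset 16: 0xF4 = 11110100 → 4-byte char (#7). Advance 4.
Byte at offset 20: 0xF0 = 11110000 → 4-byte char (#8). Advance 4.
Byte at offset 24: 0xC8 = 11001000 → 2-byte char (#9). Advance 2.
Reached end at offset 26 after 9 code points.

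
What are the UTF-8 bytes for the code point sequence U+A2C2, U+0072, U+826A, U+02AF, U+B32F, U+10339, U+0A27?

EA 8B 82 72 E8 89 AA CA AF EB 8C AF F0 90 8C B9 E0 A8 A7

U+A2C2: 3-byte form → EA 8B 82.
U+0072: 1-byte form → 72.
U+826A: 3-byte form → E8 89 AA.
U+02AF: 2-byte form → CA AF.
U+B32F: 3-byte form → EB 8C AF.
U+10339: 4-byte form → F0 90 8C B9.
U+0A27: 3-byte form → E0 A8 A7.
Concatenated (19 bytes): EA 8B 82 72 E8 89 AA CA AF EB 8C AF F0 90 8C B9 E0 A8 A7.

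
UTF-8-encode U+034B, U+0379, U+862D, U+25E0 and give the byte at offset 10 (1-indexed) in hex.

0xA0

1-indexed offset 10 is 0-indexed offset 9.
U+034B → 2-byte form CD 8B at offsets 0–1.
U+0379 → 2-byte form CD B9 at offsets 2–3.
U+862D → 3-byte form E8 98 AD at offsets 4–6.
U+25E0 → 3-byte form E2 97 A0 at offsets 7–9.
Offset 9 falls in char 4's range; it's byte 3 of E2 97 A0 = 0xA0.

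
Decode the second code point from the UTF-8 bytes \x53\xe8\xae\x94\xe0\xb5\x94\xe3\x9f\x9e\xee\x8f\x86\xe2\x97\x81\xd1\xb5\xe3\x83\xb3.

U+8B94

Offset 0: leading byte 0x53 = 01010011 → 1-byte char #1 = 53.
Offset 1: leading byte 0xE8 = 11101000 → 3-byte char #2 = E8 AE 94.
Leading byte 0xE8 = 11101000 matches 1110xxxx → 3-byte sequence.
Byte 1: 0xE8 = 11101000, payload 1000 (4 bits).
Byte 2: 0xAE = 10101110 (10xxxxxx ✓), payload 101110.
Byte 3: 0x94 = 10010100 (10xxxxxx ✓), payload 010100.
Concatenate: 1000101110010100 = 0x8B94 (16 bits → U+8B94).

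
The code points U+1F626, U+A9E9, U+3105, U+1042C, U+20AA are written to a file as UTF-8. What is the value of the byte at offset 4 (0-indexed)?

0xEA

U+1F626 → 4-byte form F0 9F 98 A6 at offsets 0–3.
U+A9E9 → 3-byte form EA A7 A9 at offsets 4–6.
Offset 4 falls in char 2's range; it's byte 1 of EA A7 A9 = 0xEA.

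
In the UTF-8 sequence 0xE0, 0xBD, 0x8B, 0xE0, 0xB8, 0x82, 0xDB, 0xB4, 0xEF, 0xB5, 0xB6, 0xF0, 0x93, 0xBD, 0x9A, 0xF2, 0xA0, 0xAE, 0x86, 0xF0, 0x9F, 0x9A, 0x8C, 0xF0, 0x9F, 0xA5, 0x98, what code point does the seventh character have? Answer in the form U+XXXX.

U+1F68C

Offset 0: leading byte 0xE0 = 11100000 → 3-byte char #1 = E0 BD 8B.
Offset 3: leading byte 0xE0 = 11100000 → 3-byte char #2 = E0 B8 82.
Offset 6: leading byte 0xDB = 11011011 → 2-byte char #3 = DB B4.
Offset 8: leading byte 0xEF = 11101111 → 3-byte char #4 = EF B5 B6.
Offset 11: leading byte 0xF0 = 11110000 → 4-byte char #5 = F0 93 BD 9A.
Offset 15: leading byte 0xF2 = 11110010 → 4-byte char #6 = F2 A0 AE 86.
Offset 19: leading byte 0xF0 = 11110000 → 4-byte char #7 = F0 9F 9A 8C.
Leading byte 0xF0 = 11110000 matches 11110xxx → 4-byte sequence.
Byte 1: 0xF0 = 11110000, payload 000 (3 bits).
Byte 2: 0x9F = 10011111 (10xxxxxx ✓), payload 011111.
Byte 3: 0x9A = 10011010 (10xxxxxx ✓), payload 011010.
Byte 4: 0x8C = 10001100 (10xxxxxx ✓), payload 001100.
Concatenate: 000011111011010001100 = 0x1F68C (21 bits → U+1F68C).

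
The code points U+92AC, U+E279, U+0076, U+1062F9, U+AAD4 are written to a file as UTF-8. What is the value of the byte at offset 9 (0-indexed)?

U+92AC → 3-byte form E9 8A AC at offsets 0–2.
U+E279 → 3-byte form EE 89 B9 at offsets 3–5.
U+0076 → 1-byte form 76 at offsets 6–6.
U+1062F9 → 4-byte form F4 86 8B B9 at offsets 7–10.
Offset 9 falls in char 4's range; it's byte 3 of F4 86 8B B9 = 0x8B.

0x8B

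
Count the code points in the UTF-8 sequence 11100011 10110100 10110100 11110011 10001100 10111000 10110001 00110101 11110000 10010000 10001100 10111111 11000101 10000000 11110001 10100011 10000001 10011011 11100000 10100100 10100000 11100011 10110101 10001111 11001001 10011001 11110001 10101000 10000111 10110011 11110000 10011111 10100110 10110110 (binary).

11

Byte at offset 0: 0xE3 = 11100011 → 3-byte char (#1). Advance 3.
Byte at offset 3: 0xF3 = 11110011 → 4-byte char (#2). Advance 4.
Byte at offset 7: 0x35 = 00110101 → 1-byte char (#3). Advance 1.
Byte at offset 8: 0xF0 = 11110000 → 4-byte char (#4). Advance 4.
Byte at offset 12: 0xC5 = 11000101 → 2-byte char (#5). Advance 2.
Byte at offset 14: 0xF1 = 11110001 → 4-byte char (#6). Advance 4.
Byte at offset 18: 0xE0 = 11100000 → 3-byte char (#7). Advance 3.
Byte at offset 21: 0xE3 = 11100011 → 3-byte char (#8). Advance 3.
Byte at offset 24: 0xC9 = 11001001 → 2-byte char (#9). Advance 2.
Byte at offset 26: 0xF1 = 11110001 → 4-byte char (#10). Advance 4.
Byte at offset 30: 0xF0 = 11110000 → 4-byte char (#11). Advance 4.
Reached end at offset 34 after 11 code points.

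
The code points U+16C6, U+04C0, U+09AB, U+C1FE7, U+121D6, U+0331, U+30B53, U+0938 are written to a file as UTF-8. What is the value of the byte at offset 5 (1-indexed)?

1-indexed offset 5 is 0-indexed offset 4.
U+16C6 → 3-byte form E1 9B 86 at offsets 0–2.
U+04C0 → 2-byte form D3 80 at offsets 3–4.
Offset 4 falls in char 2's range; it's byte 2 of D3 80 = 0x80.

0x80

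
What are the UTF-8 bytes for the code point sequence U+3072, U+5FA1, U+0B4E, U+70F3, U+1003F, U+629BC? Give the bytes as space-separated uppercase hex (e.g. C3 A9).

E3 81 B2 E5 BE A1 E0 AD 8E E7 83 B3 F0 90 80 BF F1 A2 A6 BC

U+3072: 3-byte form → E3 81 B2.
U+5FA1: 3-byte form → E5 BE A1.
U+0B4E: 3-byte form → E0 AD 8E.
U+70F3: 3-byte form → E7 83 B3.
U+1003F: 4-byte form → F0 90 80 BF.
U+629BC: 4-byte form → F1 A2 A6 BC.
Concatenated (20 bytes): E3 81 B2 E5 BE A1 E0 AD 8E E7 83 B3 F0 90 80 BF F1 A2 A6 BC.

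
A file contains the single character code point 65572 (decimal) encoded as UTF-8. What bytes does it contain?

U+10024 = 0x10024 = 65572 decimal. In range U+10000–U+10FFFF → 4-byte form: 11110xxx 10xxxxxx 10xxxxxx 10xxxxxx.
Binary (21 bits): 000010000000000100100.
Split 3+6+6+6: 000 | 010000 | 000000 | 100100.
Byte 1: 11110000 = 0xF0.
Byte 2: 10010000 = 0x90.
Byte 3: 10000000 = 0x80.
Byte 4: 10100100 = 0xA4.

F0 90 80 A4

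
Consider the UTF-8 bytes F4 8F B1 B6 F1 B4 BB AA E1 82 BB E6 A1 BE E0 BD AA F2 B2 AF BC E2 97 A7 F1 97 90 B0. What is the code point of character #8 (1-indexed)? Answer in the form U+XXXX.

U+57430

Offset 0: leading byte 0xF4 = 11110100 → 4-byte char #1 = F4 8F B1 B6.
Offset 4: leading byte 0xF1 = 11110001 → 4-byte char #2 = F1 B4 BB AA.
Offset 8: leading byte 0xE1 = 11100001 → 3-byte char #3 = E1 82 BB.
Offset 11: leading byte 0xE6 = 11100110 → 3-byte char #4 = E6 A1 BE.
Offset 14: leading byte 0xE0 = 11100000 → 3-byte char #5 = E0 BD AA.
Offset 17: leading byte 0xF2 = 11110010 → 4-byte char #6 = F2 B2 AF BC.
Offset 21: leading byte 0xE2 = 11100010 → 3-byte char #7 = E2 97 A7.
Offset 24: leading byte 0xF1 = 11110001 → 4-byte char #8 = F1 97 90 B0.
Leading byte 0xF1 = 11110001 matches 11110xxx → 4-byte sequence.
Byte 1: 0xF1 = 11110001, payload 001 (3 bits).
Byte 2: 0x97 = 10010111 (10xxxxxx ✓), payload 010111.
Byte 3: 0x90 = 10010000 (10xxxxxx ✓), payload 010000.
Byte 4: 0xB0 = 10110000 (10xxxxxx ✓), payload 110000.
Concatenate: 001010111010000110000 = 0x57430 (21 bits → U+57430).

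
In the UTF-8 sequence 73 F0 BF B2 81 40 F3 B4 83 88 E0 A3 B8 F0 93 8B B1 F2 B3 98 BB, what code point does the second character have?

Offset 0: leading byte 0x73 = 01110011 → 1-byte char #1 = 73.
Offset 1: leading byte 0xF0 = 11110000 → 4-byte char #2 = F0 BF B2 81.
Leading byte 0xF0 = 11110000 matches 11110xxx → 4-byte sequence.
Byte 1: 0xF0 = 11110000, payload 000 (3 bits).
Byte 2: 0xBF = 10111111 (10xxxxxx ✓), payload 111111.
Byte 3: 0xB2 = 10110010 (10xxxxxx ✓), payload 110010.
Byte 4: 0x81 = 10000001 (10xxxxxx ✓), payload 000001.
Concatenate: 000111111110010000001 = 0x3FC81 (21 bits → U+3FC81).

U+3FC81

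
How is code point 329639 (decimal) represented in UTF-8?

F1 90 9E A7

U+507A7 = 0x507A7 = 329639 decimal. In range U+10000–U+10FFFF → 4-byte form: 11110xxx 10xxxxxx 10xxxxxx 10xxxxxx.
Binary (21 bits): 001010000011110100111.
Split 3+6+6+6: 001 | 010000 | 011110 | 100111.
Byte 1: 11110001 = 0xF1.
Byte 2: 10010000 = 0x90.
Byte 3: 10011110 = 0x9E.
Byte 4: 10100111 = 0xA7.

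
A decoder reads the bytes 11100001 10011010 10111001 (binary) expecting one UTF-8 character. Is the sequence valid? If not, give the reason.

Leading byte 0xE1 = 11100001 → 3-byte form.
Continuation bytes 0x9A=10011010, 0xB9=10111001 all match 10xxxxxx.
Decoded value 0x16B9 is ≥ 0x800 (shortest form) and not a surrogate.

valid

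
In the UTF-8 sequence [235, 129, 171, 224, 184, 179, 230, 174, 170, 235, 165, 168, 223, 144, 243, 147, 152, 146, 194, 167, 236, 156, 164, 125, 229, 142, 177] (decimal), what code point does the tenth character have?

Offset 0: leading byte 0xEB = 11101011 → 3-byte char #1 = EB 81 AB.
Offset 3: leading byte 0xE0 = 11100000 → 3-byte char #2 = E0 B8 B3.
Offset 6: leading byte 0xE6 = 11100110 → 3-byte char #3 = E6 AE AA.
Offset 9: leading byte 0xEB = 11101011 → 3-byte char #4 = EB A5 A8.
Offset 12: leading byte 0xDF = 11011111 → 2-byte char #5 = DF 90.
Offset 14: leading byte 0xF3 = 11110011 → 4-byte char #6 = F3 93 98 92.
Offset 18: leading byte 0xC2 = 11000010 → 2-byte char #7 = C2 A7.
Offset 20: leading byte 0xEC = 11101100 → 3-byte char #8 = EC 9C A4.
Offset 23: leading byte 0x7D = 01111101 → 1-byte char #9 = 7D.
Offset 24: leading byte 0xE5 = 11100101 → 3-byte char #10 = E5 8E B1.
Leading byte 0xE5 = 11100101 matches 1110xxxx → 3-byte sequence.
Byte 1: 0xE5 = 11100101, payload 0101 (4 bits).
Byte 2: 0x8E = 10001110 (10xxxxxx ✓), payload 001110.
Byte 3: 0xB1 = 10110001 (10xxxxxx ✓), payload 110001.
Concatenate: 0101001110110001 = 0x53B1 (16 bits → U+53B1).

U+53B1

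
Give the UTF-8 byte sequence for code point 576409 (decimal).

F2 8C AE 99

U+8CB99 = 0x8CB99 = 576409 decimal. In range U+10000–U+10FFFF → 4-byte form: 11110xxx 10xxxxxx 10xxxxxx 10xxxxxx.
Binary (21 bits): 010001100101110011001.
Split 3+6+6+6: 010 | 001100 | 101110 | 011001.
Byte 1: 11110010 = 0xF2.
Byte 2: 10001100 = 0x8C.
Byte 3: 10101110 = 0xAE.
Byte 4: 10011001 = 0x99.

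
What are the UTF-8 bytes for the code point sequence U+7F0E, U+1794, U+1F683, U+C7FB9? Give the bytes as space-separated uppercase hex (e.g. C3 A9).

U+7F0E: 3-byte form → E7 BC 8E.
U+1794: 3-byte form → E1 9E 94.
U+1F683: 4-byte form → F0 9F 9A 83.
U+C7FB9: 4-byte form → F3 87 BE B9.
Concatenated (14 bytes): E7 BC 8E E1 9E 94 F0 9F 9A 83 F3 87 BE B9.

E7 BC 8E E1 9E 94 F0 9F 9A 83 F3 87 BE B9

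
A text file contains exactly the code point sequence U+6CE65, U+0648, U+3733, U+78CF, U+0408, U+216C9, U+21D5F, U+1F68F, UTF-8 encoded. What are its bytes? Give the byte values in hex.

F1 AC B9 A5 D9 88 E3 9C B3 E7 A3 8F D0 88 F0 A1 9B 89 F0 A1 B5 9F F0 9F 9A 8F

U+6CE65: 4-byte form → F1 AC B9 A5.
U+0648: 2-byte form → D9 88.
U+3733: 3-byte form → E3 9C B3.
U+78CF: 3-byte form → E7 A3 8F.
U+0408: 2-byte form → D0 88.
U+216C9: 4-byte form → F0 A1 9B 89.
U+21D5F: 4-byte form → F0 A1 B5 9F.
U+1F68F: 4-byte form → F0 9F 9A 8F.
Concatenated (26 bytes): F1 AC B9 A5 D9 88 E3 9C B3 E7 A3 8F D0 88 F0 A1 9B 89 F0 A1 B5 9F F0 9F 9A 8F.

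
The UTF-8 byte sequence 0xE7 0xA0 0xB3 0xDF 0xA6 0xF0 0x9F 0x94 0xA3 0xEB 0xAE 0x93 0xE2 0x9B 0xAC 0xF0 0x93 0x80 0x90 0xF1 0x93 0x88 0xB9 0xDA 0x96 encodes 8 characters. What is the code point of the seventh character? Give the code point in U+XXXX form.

U+53239

Offset 0: leading byte 0xE7 = 11100111 → 3-byte char #1 = E7 A0 B3.
Offset 3: leading byte 0xDF = 11011111 → 2-byte char #2 = DF A6.
Offset 5: leading byte 0xF0 = 11110000 → 4-byte char #3 = F0 9F 94 A3.
Offset 9: leading byte 0xEB = 11101011 → 3-byte char #4 = EB AE 93.
Offset 12: leading byte 0xE2 = 11100010 → 3-byte char #5 = E2 9B AC.
Offset 15: leading byte 0xF0 = 11110000 → 4-byte char #6 = F0 93 80 90.
Offset 19: leading byte 0xF1 = 11110001 → 4-byte char #7 = F1 93 88 B9.
Leading byte 0xF1 = 11110001 matches 11110xxx → 4-byte sequence.
Byte 1: 0xF1 = 11110001, payload 001 (3 bits).
Byte 2: 0x93 = 10010011 (10xxxxxx ✓), payload 010011.
Byte 3: 0x88 = 10001000 (10xxxxxx ✓), payload 001000.
Byte 4: 0xB9 = 10111001 (10xxxxxx ✓), payload 111001.
Concatenate: 001010011001000111001 = 0x53239 (21 bits → U+53239).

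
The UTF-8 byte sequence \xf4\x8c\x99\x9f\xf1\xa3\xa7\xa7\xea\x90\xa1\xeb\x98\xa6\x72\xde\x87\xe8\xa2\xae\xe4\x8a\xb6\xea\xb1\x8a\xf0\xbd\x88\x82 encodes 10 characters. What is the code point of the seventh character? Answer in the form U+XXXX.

U+88AE

Offset 0: leading byte 0xF4 = 11110100 → 4-byte char #1 = F4 8C 99 9F.
Offset 4: leading byte 0xF1 = 11110001 → 4-byte char #2 = F1 A3 A7 A7.
Offset 8: leading byte 0xEA = 11101010 → 3-byte char #3 = EA 90 A1.
Offset 11: leading byte 0xEB = 11101011 → 3-byte char #4 = EB 98 A6.
Offset 14: leading byte 0x72 = 01110010 → 1-byte char #5 = 72.
Offset 15: leading byte 0xDE = 11011110 → 2-byte char #6 = DE 87.
Offset 17: leading byte 0xE8 = 11101000 → 3-byte char #7 = E8 A2 AE.
Leading byte 0xE8 = 11101000 matches 1110xxxx → 3-byte sequence.
Byte 1: 0xE8 = 11101000, payload 1000 (4 bits).
Byte 2: 0xA2 = 10100010 (10xxxxxx ✓), payload 100010.
Byte 3: 0xAE = 10101110 (10xxxxxx ✓), payload 101110.
Concatenate: 1000100010101110 = 0x88AE (16 bits → U+88AE).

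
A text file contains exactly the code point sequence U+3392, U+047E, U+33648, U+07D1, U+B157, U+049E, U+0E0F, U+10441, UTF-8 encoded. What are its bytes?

E3 8E 92 D1 BE F0 B3 99 88 DF 91 EB 85 97 D2 9E E0 B8 8F F0 90 91 81

U+3392: 3-byte form → E3 8E 92.
U+047E: 2-byte form → D1 BE.
U+33648: 4-byte form → F0 B3 99 88.
U+07D1: 2-byte form → DF 91.
U+B157: 3-byte form → EB 85 97.
U+049E: 2-byte form → D2 9E.
U+0E0F: 3-byte form → E0 B8 8F.
U+10441: 4-byte form → F0 90 91 81.
Concatenated (23 bytes): E3 8E 92 D1 BE F0 B3 99 88 DF 91 EB 85 97 D2 9E E0 B8 8F F0 90 91 81.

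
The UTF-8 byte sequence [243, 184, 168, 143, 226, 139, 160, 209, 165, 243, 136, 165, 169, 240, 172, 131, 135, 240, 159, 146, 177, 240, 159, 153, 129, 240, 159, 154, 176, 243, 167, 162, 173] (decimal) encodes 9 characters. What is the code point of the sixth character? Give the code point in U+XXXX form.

U+1F4B1

Offset 0: leading byte 0xF3 = 11110011 → 4-byte char #1 = F3 B8 A8 8F.
Offset 4: leading byte 0xE2 = 11100010 → 3-byte char #2 = E2 8B A0.
Offset 7: leading byte 0xD1 = 11010001 → 2-byte char #3 = D1 A5.
Offset 9: leading byte 0xF3 = 11110011 → 4-byte char #4 = F3 88 A5 A9.
Offset 13: leading byte 0xF0 = 11110000 → 4-byte char #5 = F0 AC 83 87.
Offset 17: leading byte 0xF0 = 11110000 → 4-byte char #6 = F0 9F 92 B1.
Leading byte 0xF0 = 11110000 matches 11110xxx → 4-byte sequence.
Byte 1: 0xF0 = 11110000, payload 000 (3 bits).
Byte 2: 0x9F = 10011111 (10xxxxxx ✓), payload 011111.
Byte 3: 0x92 = 10010010 (10xxxxxx ✓), payload 010010.
Byte 4: 0xB1 = 10110001 (10xxxxxx ✓), payload 110001.
Concatenate: 000011111010010110001 = 0x1F4B1 (21 bits → U+1F4B1).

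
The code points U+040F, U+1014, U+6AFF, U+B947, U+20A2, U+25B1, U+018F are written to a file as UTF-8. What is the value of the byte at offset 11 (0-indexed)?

U+040F → 2-byte form D0 8F at offsets 0–1.
U+1014 → 3-byte form E1 80 94 at offsets 2–4.
U+6AFF → 3-byte form E6 AB BF at offsets 5–7.
U+B947 → 3-byte form EB A5 87 at offsets 8–10.
U+20A2 → 3-byte form E2 82 A2 at offsets 11–13.
Offset 11 falls in char 5's range; it's byte 1 of E2 82 A2 = 0xE2.

0xE2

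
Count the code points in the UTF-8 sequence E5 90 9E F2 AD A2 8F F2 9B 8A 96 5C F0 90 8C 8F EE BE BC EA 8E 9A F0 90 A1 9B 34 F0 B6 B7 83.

10

Byte at offset 0: 0xE5 = 11100101 → 3-byte char (#1). Advance 3.
Byte at offset 3: 0xF2 = 11110010 → 4-byte char (#2). Advance 4.
Byte at offset 7: 0xF2 = 11110010 → 4-byte char (#3). Advance 4.
Byte at offset 11: 0x5C = 01011100 → 1-byte char (#4). Advance 1.
Byte at offset 12: 0xF0 = 11110000 → 4-byte char (#5). Advance 4.
Byte at offset 16: 0xEE = 11101110 → 3-byte char (#6). Advance 3.
Byte at offset 19: 0xEA = 11101010 → 3-byte char (#7). Advance 3.
Byte at offset 22: 0xF0 = 11110000 → 4-byte char (#8). Advance 4.
Byte at offset 26: 0x34 = 00110100 → 1-byte char (#9). Advance 1.
Byte at offset 27: 0xF0 = 11110000 → 4-byte char (#10). Advance 4.
Reached end at offset 31 after 10 code points.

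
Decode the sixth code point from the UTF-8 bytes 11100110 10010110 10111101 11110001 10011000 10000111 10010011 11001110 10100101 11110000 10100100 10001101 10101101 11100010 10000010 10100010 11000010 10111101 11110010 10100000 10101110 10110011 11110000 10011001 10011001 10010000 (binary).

Offset 0: leading byte 0xE6 = 11100110 → 3-byte char #1 = E6 96 BD.
Offset 3: leading byte 0xF1 = 11110001 → 4-byte char #2 = F1 98 87 93.
Offset 7: leading byte 0xCE = 11001110 → 2-byte char #3 = CE A5.
Offset 9: leading byte 0xF0 = 11110000 → 4-byte char #4 = F0 A4 8D AD.
Offset 13: leading byte 0xE2 = 11100010 → 3-byte char #5 = E2 82 A2.
Offset 16: leading byte 0xC2 = 11000010 → 2-byte char #6 = C2 BD.
Leading byte 0xC2 = 11000010 matches 110xxxxx → 2-byte sequence.
Byte 1: 0xC2 = 11000010, payload 00010 (5 bits).
Byte 2: 0xBD = 10111101 (10xxxxxx ✓), payload 111101.
Concatenate: 00010111101 = 0xBD (11 bits → U+00BD).

U+00BD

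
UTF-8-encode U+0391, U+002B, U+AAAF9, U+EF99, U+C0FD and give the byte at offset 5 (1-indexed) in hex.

1-indexed offset 5 is 0-indexed offset 4.
U+0391 → 2-byte form CE 91 at offsets 0–1.
U+002B → 1-byte form 2B at offsets 2–2.
U+AAAF9 → 4-byte form F2 AA AB B9 at offsets 3–6.
Offset 4 falls in char 3's range; it's byte 2 of F2 AA AB B9 = 0xAA.

0xAA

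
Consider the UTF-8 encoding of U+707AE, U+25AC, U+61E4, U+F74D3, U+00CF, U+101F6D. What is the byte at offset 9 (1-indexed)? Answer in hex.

0x87

1-indexed offset 9 is 0-indexed offset 8.
U+707AE → 4-byte form F1 B0 9E AE at offsets 0–3.
U+25AC → 3-byte form E2 96 AC at offsets 4–6.
U+61E4 → 3-byte form E6 87 A4 at offsets 7–9.
Offset 8 falls in char 3's range; it's byte 2 of E6 87 A4 = 0x87.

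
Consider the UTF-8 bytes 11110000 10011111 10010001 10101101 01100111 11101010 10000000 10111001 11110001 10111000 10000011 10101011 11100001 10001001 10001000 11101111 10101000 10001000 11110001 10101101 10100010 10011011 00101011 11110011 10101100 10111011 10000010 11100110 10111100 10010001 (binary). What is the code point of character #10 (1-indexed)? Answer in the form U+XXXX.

Offset 0: leading byte 0xF0 = 11110000 → 4-byte char #1 = F0 9F 91 AD.
Offset 4: leading byte 0x67 = 01100111 → 1-byte char #2 = 67.
Offset 5: leading byte 0xEA = 11101010 → 3-byte char #3 = EA 80 B9.
Offset 8: leading byte 0xF1 = 11110001 → 4-byte char #4 = F1 B8 83 AB.
Offset 12: leading byte 0xE1 = 11100001 → 3-byte char #5 = E1 89 88.
Offset 15: leading byte 0xEF = 11101111 → 3-byte char #6 = EF A8 88.
Offset 18: leading byte 0xF1 = 11110001 → 4-byte char #7 = F1 AD A2 9B.
Offset 22: leading byte 0x2B = 00101011 → 1-byte char #8 = 2B.
Offset 23: leading byte 0xF3 = 11110011 → 4-byte char #9 = F3 AC BB 82.
Offset 27: leading byte 0xE6 = 11100110 → 3-byte char #10 = E6 BC 91.
Leading byte 0xE6 = 11100110 matches 1110xxxx → 3-byte sequence.
Byte 1: 0xE6 = 11100110, payload 0110 (4 bits).
Byte 2: 0xBC = 10111100 (10xxxxxx ✓), payload 111100.
Byte 3: 0x91 = 10010001 (10xxxxxx ✓), payload 010001.
Concatenate: 0110111100010001 = 0x6F11 (16 bits → U+6F11).

U+6F11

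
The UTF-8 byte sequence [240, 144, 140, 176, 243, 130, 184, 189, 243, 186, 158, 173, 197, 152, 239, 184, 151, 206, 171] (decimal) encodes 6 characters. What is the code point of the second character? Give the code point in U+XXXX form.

Offset 0: leading byte 0xF0 = 11110000 → 4-byte char #1 = F0 90 8C B0.
Offset 4: leading byte 0xF3 = 11110011 → 4-byte char #2 = F3 82 B8 BD.
Leading byte 0xF3 = 11110011 matches 11110xxx → 4-byte sequence.
Byte 1: 0xF3 = 11110011, payload 011 (3 bits).
Byte 2: 0x82 = 10000010 (10xxxxxx ✓), payload 000010.
Byte 3: 0xB8 = 10111000 (10xxxxxx ✓), payload 111000.
Byte 4: 0xBD = 10111101 (10xxxxxx ✓), payload 111101.
Concatenate: 011000010111000111101 = 0xC2E3D (21 bits → U+C2E3D).

U+C2E3D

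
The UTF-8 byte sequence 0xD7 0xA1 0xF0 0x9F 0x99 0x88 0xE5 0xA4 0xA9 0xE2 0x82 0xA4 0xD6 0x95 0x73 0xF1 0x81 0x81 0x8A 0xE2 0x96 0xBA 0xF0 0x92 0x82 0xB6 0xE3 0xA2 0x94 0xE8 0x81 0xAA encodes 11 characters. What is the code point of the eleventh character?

U+806A

Offset 0: leading byte 0xD7 = 11010111 → 2-byte char #1 = D7 A1.
Offset 2: leading byte 0xF0 = 11110000 → 4-byte char #2 = F0 9F 99 88.
Offset 6: leading byte 0xE5 = 11100101 → 3-byte char #3 = E5 A4 A9.
Offset 9: leading byte 0xE2 = 11100010 → 3-byte char #4 = E2 82 A4.
Offset 12: leading byte 0xD6 = 11010110 → 2-byte char #5 = D6 95.
Offset 14: leading byte 0x73 = 01110011 → 1-byte char #6 = 73.
Offset 15: leading byte 0xF1 = 11110001 → 4-byte char #7 = F1 81 81 8A.
Offset 19: leading byte 0xE2 = 11100010 → 3-byte char #8 = E2 96 BA.
Offset 22: leading byte 0xF0 = 11110000 → 4-byte char #9 = F0 92 82 B6.
Offset 26: leading byte 0xE3 = 11100011 → 3-byte char #10 = E3 A2 94.
Offset 29: leading byte 0xE8 = 11101000 → 3-byte char #11 = E8 81 AA.
Leading byte 0xE8 = 11101000 matches 1110xxxx → 3-byte sequence.
Byte 1: 0xE8 = 11101000, payload 1000 (4 bits).
Byte 2: 0x81 = 10000001 (10xxxxxx ✓), payload 000001.
Byte 3: 0xAA = 10101010 (10xxxxxx ✓), payload 101010.
Concatenate: 1000000001101010 = 0x806A (16 bits → U+806A).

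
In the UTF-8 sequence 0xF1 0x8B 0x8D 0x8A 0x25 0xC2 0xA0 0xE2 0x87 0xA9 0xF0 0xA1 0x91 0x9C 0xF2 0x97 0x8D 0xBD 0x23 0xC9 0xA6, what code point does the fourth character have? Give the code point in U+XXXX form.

Offset 0: leading byte 0xF1 = 11110001 → 4-byte char #1 = F1 8B 8D 8A.
Offset 4: leading byte 0x25 = 00100101 → 1-byte char #2 = 25.
Offset 5: leading byte 0xC2 = 11000010 → 2-byte char #3 = C2 A0.
Offset 7: leading byte 0xE2 = 11100010 → 3-byte char #4 = E2 87 A9.
Leading byte 0xE2 = 11100010 matches 1110xxxx → 3-byte sequence.
Byte 1: 0xE2 = 11100010, payload 0010 (4 bits).
Byte 2: 0x87 = 10000111 (10xxxxxx ✓), payload 000111.
Byte 3: 0xA9 = 10101001 (10xxxxxx ✓), payload 101001.
Concatenate: 0010000111101001 = 0x21E9 (16 bits → U+21E9).

U+21E9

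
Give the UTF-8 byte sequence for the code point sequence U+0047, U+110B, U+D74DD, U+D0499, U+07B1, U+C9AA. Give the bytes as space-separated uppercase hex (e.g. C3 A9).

47 E1 84 8B F3 97 93 9D F3 90 92 99 DE B1 EC A6 AA

U+0047: 1-byte form → 47.
U+110B: 3-byte form → E1 84 8B.
U+D74DD: 4-byte form → F3 97 93 9D.
U+D0499: 4-byte form → F3 90 92 99.
U+07B1: 2-byte form → DE B1.
U+C9AA: 3-byte form → EC A6 AA.
Concatenated (17 bytes): 47 E1 84 8B F3 97 93 9D F3 90 92 99 DE B1 EC A6 AA.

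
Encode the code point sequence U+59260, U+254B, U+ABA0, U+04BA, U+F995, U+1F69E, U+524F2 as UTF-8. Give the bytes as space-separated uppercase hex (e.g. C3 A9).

U+59260: 4-byte form → F1 99 89 A0.
U+254B: 3-byte form → E2 95 8B.
U+ABA0: 3-byte form → EA AE A0.
U+04BA: 2-byte form → D2 BA.
U+F995: 3-byte form → EF A6 95.
U+1F69E: 4-byte form → F0 9F 9A 9E.
U+524F2: 4-byte form → F1 92 93 B2.
Concatenated (23 bytes): F1 99 89 A0 E2 95 8B EA AE A0 D2 BA EF A6 95 F0 9F 9A 9E F1 92 93 B2.

F1 99 89 A0 E2 95 8B EA AE A0 D2 BA EF A6 95 F0 9F 9A 9E F1 92 93 B2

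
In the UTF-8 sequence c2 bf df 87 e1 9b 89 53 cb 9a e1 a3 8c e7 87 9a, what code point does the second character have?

Offset 0: leading byte 0xC2 = 11000010 → 2-byte char #1 = C2 BF.
Offset 2: leading byte 0xDF = 11011111 → 2-byte char #2 = DF 87.
Leading byte 0xDF = 11011111 matches 110xxxxx → 2-byte sequence.
Byte 1: 0xDF = 11011111, payload 11111 (5 bits).
Byte 2: 0x87 = 10000111 (10xxxxxx ✓), payload 000111.
Concatenate: 11111000111 = 0x7C7 (11 bits → U+07C7).

U+07C7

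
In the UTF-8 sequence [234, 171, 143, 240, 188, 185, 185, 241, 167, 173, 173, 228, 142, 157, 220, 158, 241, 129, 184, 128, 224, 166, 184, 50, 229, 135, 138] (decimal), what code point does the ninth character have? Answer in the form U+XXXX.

Offset 0: leading byte 0xEA = 11101010 → 3-byte char #1 = EA AB 8F.
Offset 3: leading byte 0xF0 = 11110000 → 4-byte char #2 = F0 BC B9 B9.
Offset 7: leading byte 0xF1 = 11110001 → 4-byte char #3 = F1 A7 AD AD.
Offset 11: leading byte 0xE4 = 11100100 → 3-byte char #4 = E4 8E 9D.
Offset 14: leading byte 0xDC = 11011100 → 2-byte char #5 = DC 9E.
Offset 16: leading byte 0xF1 = 11110001 → 4-byte char #6 = F1 81 B8 80.
Offset 20: leading byte 0xE0 = 11100000 → 3-byte char #7 = E0 A6 B8.
Offset 23: leading byte 0x32 = 00110010 → 1-byte char #8 = 32.
Offset 24: leading byte 0xE5 = 11100101 → 3-byte char #9 = E5 87 8A.
Leading byte 0xE5 = 11100101 matches 1110xxxx → 3-byte sequence.
Byte 1: 0xE5 = 11100101, payload 0101 (4 bits).
Byte 2: 0x87 = 10000111 (10xxxxxx ✓), payload 000111.
Byte 3: 0x8A = 10001010 (10xxxxxx ✓), payload 001010.
Concatenate: 0101000111001010 = 0x51CA (16 bits → U+51CA).

U+51CA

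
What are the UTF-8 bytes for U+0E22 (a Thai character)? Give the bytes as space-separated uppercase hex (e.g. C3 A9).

U+0E22 = 0xE22 = 3618 decimal. In range U+0800–U+FFFF → 3-byte form: 1110xxxx 10xxxxxx 10xxxxxx.
Binary (16 bits): 0000111000100010.
Split 4+6+6: 0000 | 111000 | 100010.
Byte 1: 11100000 = 0xE0.
Byte 2: 10111000 = 0xB8.
Byte 3: 10100010 = 0xA2.

E0 B8 A2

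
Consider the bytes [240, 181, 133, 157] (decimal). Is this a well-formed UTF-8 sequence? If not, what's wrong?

Leading byte 0xF0 = 11110000 → 4-byte form.
Continuation bytes 0xB5=10110101, 0x85=10000101, 0x9D=10011101 all match 10xxxxxx.
Decoded value 0x3515D is ≥ 0x10000 (shortest form) and not a surrogate.

valid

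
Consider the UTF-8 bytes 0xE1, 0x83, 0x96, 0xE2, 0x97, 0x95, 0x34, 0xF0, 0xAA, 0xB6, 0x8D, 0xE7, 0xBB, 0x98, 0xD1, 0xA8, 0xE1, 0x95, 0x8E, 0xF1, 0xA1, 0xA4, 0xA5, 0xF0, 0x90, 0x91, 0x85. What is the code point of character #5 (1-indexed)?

U+7ED8

Offset 0: leading byte 0xE1 = 11100001 → 3-byte char #1 = E1 83 96.
Offset 3: leading byte 0xE2 = 11100010 → 3-byte char #2 = E2 97 95.
Offset 6: leading byte 0x34 = 00110100 → 1-byte char #3 = 34.
Offset 7: leading byte 0xF0 = 11110000 → 4-byte char #4 = F0 AA B6 8D.
Offset 11: leading byte 0xE7 = 11100111 → 3-byte char #5 = E7 BB 98.
Leading byte 0xE7 = 11100111 matches 1110xxxx → 3-byte sequence.
Byte 1: 0xE7 = 11100111, payload 0111 (4 bits).
Byte 2: 0xBB = 10111011 (10xxxxxx ✓), payload 111011.
Byte 3: 0x98 = 10011000 (10xxxxxx ✓), payload 011000.
Concatenate: 0111111011011000 = 0x7ED8 (16 bits → U+7ED8).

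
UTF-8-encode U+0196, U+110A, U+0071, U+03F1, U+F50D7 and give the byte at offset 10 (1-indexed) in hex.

1-indexed offset 10 is 0-indexed offset 9.
U+0196 → 2-byte form C6 96 at offsets 0–1.
U+110A → 3-byte form E1 84 8A at offsets 2–4.
U+0071 → 1-byte form 71 at offsets 5–5.
U+03F1 → 2-byte form CF B1 at offsets 6–7.
U+F50D7 → 4-byte form F3 B5 83 97 at offsets 8–11.
Offset 9 falls in char 5's range; it's byte 2 of F3 B5 83 97 = 0xB5.

0xB5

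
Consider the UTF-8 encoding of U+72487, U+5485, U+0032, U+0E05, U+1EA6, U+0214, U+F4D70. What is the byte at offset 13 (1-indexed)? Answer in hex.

1-indexed offset 13 is 0-indexed offset 12.
U+72487 → 4-byte form F1 B2 92 87 at offsets 0–3.
U+5485 → 3-byte form E5 92 85 at offsets 4–6.
U+0032 → 1-byte form 32 at offsets 7–7.
U+0E05 → 3-byte form E0 B8 85 at offsets 8–10.
U+1EA6 → 3-byte form E1 BA A6 at offsets 11–13.
Offset 12 falls in char 5's range; it's byte 2 of E1 BA A6 = 0xBA.

0xBA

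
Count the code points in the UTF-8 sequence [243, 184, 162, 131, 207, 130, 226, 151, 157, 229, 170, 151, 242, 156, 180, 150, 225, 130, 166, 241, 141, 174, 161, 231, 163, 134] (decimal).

Byte at offset 0: 0xF3 = 11110011 → 4-byte char (#1). Advance 4.
Byte at offset 4: 0xCF = 11001111 → 2-byte char (#2). Advance 2.
Byte at offset 6: 0xE2 = 11100010 → 3-byte char (#3). Advance 3.
Byte at offset 9: 0xE5 = 11100101 → 3-byte char (#4). Advance 3.
Byte at offset 12: 0xF2 = 11110010 → 4-byte char (#5). Advance 4.
Byte at offset 16: 0xE1 = 11100001 → 3-byte char (#6). Advance 3.
Byte at offset 19: 0xF1 = 11110001 → 4-byte char (#7). Advance 4.
Byte at offset 23: 0xE7 = 11100111 → 3-byte char (#8). Advance 3.
Reached end at offset 26 after 8 code points.

8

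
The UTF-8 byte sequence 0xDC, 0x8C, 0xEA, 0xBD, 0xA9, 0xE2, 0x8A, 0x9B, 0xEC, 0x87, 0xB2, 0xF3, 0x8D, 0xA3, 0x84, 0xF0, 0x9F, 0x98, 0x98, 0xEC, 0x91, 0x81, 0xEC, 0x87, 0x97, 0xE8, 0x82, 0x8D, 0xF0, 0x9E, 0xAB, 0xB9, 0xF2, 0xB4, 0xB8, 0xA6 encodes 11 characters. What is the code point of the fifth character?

U+CD8C4

Offset 0: leading byte 0xDC = 11011100 → 2-byte char #1 = DC 8C.
Offset 2: leading byte 0xEA = 11101010 → 3-byte char #2 = EA BD A9.
Offset 5: leading byte 0xE2 = 11100010 → 3-byte char #3 = E2 8A 9B.
Offset 8: leading byte 0xEC = 11101100 → 3-byte char #4 = EC 87 B2.
Offset 11: leading byte 0xF3 = 11110011 → 4-byte char #5 = F3 8D A3 84.
Leading byte 0xF3 = 11110011 matches 11110xxx → 4-byte sequence.
Byte 1: 0xF3 = 11110011, payload 011 (3 bits).
Byte 2: 0x8D = 10001101 (10xxxxxx ✓), payload 001101.
Byte 3: 0xA3 = 10100011 (10xxxxxx ✓), payload 100011.
Byte 4: 0x84 = 10000100 (10xxxxxx ✓), payload 000100.
Concatenate: 011001101100011000100 = 0xCD8C4 (21 bits → U+CD8C4).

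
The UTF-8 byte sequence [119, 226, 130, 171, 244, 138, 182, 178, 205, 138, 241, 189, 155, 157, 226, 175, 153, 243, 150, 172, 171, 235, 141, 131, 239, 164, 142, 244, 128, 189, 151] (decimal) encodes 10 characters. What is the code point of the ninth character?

Offset 0: leading byte 0x77 = 01110111 → 1-byte char #1 = 77.
Offset 1: leading byte 0xE2 = 11100010 → 3-byte char #2 = E2 82 AB.
Offset 4: leading byte 0xF4 = 11110100 → 4-byte char #3 = F4 8A B6 B2.
Offset 8: leading byte 0xCD = 11001101 → 2-byte char #4 = CD 8A.
Offset 10: leading byte 0xF1 = 11110001 → 4-byte char #5 = F1 BD 9B 9D.
Offset 14: leading byte 0xE2 = 11100010 → 3-byte char #6 = E2 AF 99.
Offset 17: leading byte 0xF3 = 11110011 → 4-byte char #7 = F3 96 AC AB.
Offset 21: leading byte 0xEB = 11101011 → 3-byte char #8 = EB 8D 83.
Offset 24: leading byte 0xEF = 11101111 → 3-byte char #9 = EF A4 8E.
Leading byte 0xEF = 11101111 matches 1110xxxx → 3-byte sequence.
Byte 1: 0xEF = 11101111, payload 1111 (4 bits).
Byte 2: 0xA4 = 10100100 (10xxxxxx ✓), payload 100100.
Byte 3: 0x8E = 10001110 (10xxxxxx ✓), payload 001110.
Concatenate: 1111100100001110 = 0xF90E (16 bits → U+F90E).

U+F90E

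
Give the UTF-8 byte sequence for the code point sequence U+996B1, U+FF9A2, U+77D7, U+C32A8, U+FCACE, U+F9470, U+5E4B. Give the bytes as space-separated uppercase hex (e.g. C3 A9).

F2 99 9A B1 F3 BF A6 A2 E7 9F 97 F3 83 8A A8 F3 BC AB 8E F3 B9 91 B0 E5 B9 8B

U+996B1: 4-byte form → F2 99 9A B1.
U+FF9A2: 4-byte form → F3 BF A6 A2.
U+77D7: 3-byte form → E7 9F 97.
U+C32A8: 4-byte form → F3 83 8A A8.
U+FCACE: 4-byte form → F3 BC AB 8E.
U+F9470: 4-byte form → F3 B9 91 B0.
U+5E4B: 3-byte form → E5 B9 8B.
Concatenated (26 bytes): F2 99 9A B1 F3 BF A6 A2 E7 9F 97 F3 83 8A A8 F3 BC AB 8E F3 B9 91 B0 E5 B9 8B.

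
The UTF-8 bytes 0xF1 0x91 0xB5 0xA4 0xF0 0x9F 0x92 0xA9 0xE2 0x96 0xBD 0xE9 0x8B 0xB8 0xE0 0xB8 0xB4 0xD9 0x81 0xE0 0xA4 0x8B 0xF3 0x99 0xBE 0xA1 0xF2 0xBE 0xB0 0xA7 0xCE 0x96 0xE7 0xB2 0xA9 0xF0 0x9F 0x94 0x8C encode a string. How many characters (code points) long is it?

12

Byte at offset 0: 0xF1 = 11110001 → 4-byte char (#1). Advance 4.
Byte at offset 4: 0xF0 = 11110000 → 4-byte char (#2). Advance 4.
Byte at offset 8: 0xE2 = 11100010 → 3-byte char (#3). Advance 3.
Byte at offset 11: 0xE9 = 11101001 → 3-byte char (#4). Advance 3.
Byte at offset 14: 0xE0 = 11100000 → 3-byte char (#5). Advance 3.
Byte at offset 17: 0xD9 = 11011001 → 2-byte char (#6). Advance 2.
Byte at offset 19: 0xE0 = 11100000 → 3-byte char (#7). Advance 3.
Byte at offset 22: 0xF3 = 11110011 → 4-byte char (#8). Advance 4.
Byte at offset 26: 0xF2 = 11110010 → 4-byte char (#9). Advance 4.
Byte at offset 30: 0xCE = 11001110 → 2-byte char (#10). Advance 2.
Byte at offset 32: 0xE7 = 11100111 → 3-byte char (#11). Advance 3.
Byte at offset 35: 0xF0 = 11110000 → 4-byte char (#12). Advance 4.
Reached end at offset 39 after 12 code points.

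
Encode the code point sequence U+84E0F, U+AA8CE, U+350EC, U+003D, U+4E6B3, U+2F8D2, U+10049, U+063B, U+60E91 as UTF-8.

F2 84 B8 8F F2 AA A3 8E F0 B5 83 AC 3D F1 8E 9A B3 F0 AF A3 92 F0 90 81 89 D8 BB F1 A0 BA 91

U+84E0F: 4-byte form → F2 84 B8 8F.
U+AA8CE: 4-byte form → F2 AA A3 8E.
U+350EC: 4-byte form → F0 B5 83 AC.
U+003D: 1-byte form → 3D.
U+4E6B3: 4-byte form → F1 8E 9A B3.
U+2F8D2: 4-byte form → F0 AF A3 92.
U+10049: 4-byte form → F0 90 81 89.
U+063B: 2-byte form → D8 BB.
U+60E91: 4-byte form → F1 A0 BA 91.
Concatenated (31 bytes): F2 84 B8 8F F2 AA A3 8E F0 B5 83 AC 3D F1 8E 9A B3 F0 AF A3 92 F0 90 81 89 D8 BB F1 A0 BA 91.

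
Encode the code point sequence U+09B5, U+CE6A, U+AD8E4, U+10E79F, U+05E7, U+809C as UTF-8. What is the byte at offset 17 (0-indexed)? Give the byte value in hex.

U+09B5 → 3-byte form E0 A6 B5 at offsets 0–2.
U+CE6A → 3-byte form EC B9 AA at offsets 3–5.
U+AD8E4 → 4-byte form F2 AD A3 A4 at offsets 6–9.
U+10E79F → 4-byte form F4 8E 9E 9F at offsets 10–13.
U+05E7 → 2-byte form D7 A7 at offsets 14–15.
U+809C → 3-byte form E8 82 9C at offsets 16–18.
Offset 17 falls in char 6's range; it's byte 2 of E8 82 9C = 0x82.

0x82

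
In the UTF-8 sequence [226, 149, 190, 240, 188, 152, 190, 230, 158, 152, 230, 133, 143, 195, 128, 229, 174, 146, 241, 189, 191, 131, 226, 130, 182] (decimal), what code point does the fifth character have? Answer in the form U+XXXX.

Offset 0: leading byte 0xE2 = 11100010 → 3-byte char #1 = E2 95 BE.
Offset 3: leading byte 0xF0 = 11110000 → 4-byte char #2 = F0 BC 98 BE.
Offset 7: leading byte 0xE6 = 11100110 → 3-byte char #3 = E6 9E 98.
Offset 10: leading byte 0xE6 = 11100110 → 3-byte char #4 = E6 85 8F.
Offset 13: leading byte 0xC3 = 11000011 → 2-byte char #5 = C3 80.
Leading byte 0xC3 = 11000011 matches 110xxxxx → 2-byte sequence.
Byte 1: 0xC3 = 11000011, payload 00011 (5 bits).
Byte 2: 0x80 = 10000000 (10xxxxxx ✓), payload 000000.
Concatenate: 00011000000 = 0xC0 (11 bits → U+00C0).

U+00C0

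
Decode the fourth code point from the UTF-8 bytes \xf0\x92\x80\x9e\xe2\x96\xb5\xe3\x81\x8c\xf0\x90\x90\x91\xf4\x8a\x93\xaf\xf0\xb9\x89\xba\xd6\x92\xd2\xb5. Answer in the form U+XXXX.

U+10411

Offset 0: leading byte 0xF0 = 11110000 → 4-byte char #1 = F0 92 80 9E.
Offset 4: leading byte 0xE2 = 11100010 → 3-byte char #2 = E2 96 B5.
Offset 7: leading byte 0xE3 = 11100011 → 3-byte char #3 = E3 81 8C.
Offset 10: leading byte 0xF0 = 11110000 → 4-byte char #4 = F0 90 90 91.
Leading byte 0xF0 = 11110000 matches 11110xxx → 4-byte sequence.
Byte 1: 0xF0 = 11110000, payload 000 (3 bits).
Byte 2: 0x90 = 10010000 (10xxxxxx ✓), payload 010000.
Byte 3: 0x90 = 10010000 (10xxxxxx ✓), payload 010000.
Byte 4: 0x91 = 10010001 (10xxxxxx ✓), payload 010001.
Concatenate: 000010000010000010001 = 0x10411 (21 bits → U+10411).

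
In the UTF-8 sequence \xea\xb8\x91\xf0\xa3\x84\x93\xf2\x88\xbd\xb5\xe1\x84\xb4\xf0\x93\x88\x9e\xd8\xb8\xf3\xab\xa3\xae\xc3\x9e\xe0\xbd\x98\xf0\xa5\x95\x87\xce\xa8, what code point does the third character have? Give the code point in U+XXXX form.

Offset 0: leading byte 0xEA = 11101010 → 3-byte char #1 = EA B8 91.
Offset 3: leading byte 0xF0 = 11110000 → 4-byte char #2 = F0 A3 84 93.
Offset 7: leading byte 0xF2 = 11110010 → 4-byte char #3 = F2 88 BD B5.
Leading byte 0xF2 = 11110010 matches 11110xxx → 4-byte sequence.
Byte 1: 0xF2 = 11110010, payload 010 (3 bits).
Byte 2: 0x88 = 10001000 (10xxxxxx ✓), payload 001000.
Byte 3: 0xBD = 10111101 (10xxxxxx ✓), payload 111101.
Byte 4: 0xB5 = 10110101 (10xxxxxx ✓), payload 110101.
Concatenate: 010001000111101110101 = 0x88F75 (21 bits → U+88F75).

U+88F75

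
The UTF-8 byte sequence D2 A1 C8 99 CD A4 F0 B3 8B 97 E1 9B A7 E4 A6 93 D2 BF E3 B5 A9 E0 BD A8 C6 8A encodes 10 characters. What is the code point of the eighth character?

U+3D69

Offset 0: leading byte 0xD2 = 11010010 → 2-byte char #1 = D2 A1.
Offset 2: leading byte 0xC8 = 11001000 → 2-byte char #2 = C8 99.
Offset 4: leading byte 0xCD = 11001101 → 2-byte char #3 = CD A4.
Offset 6: leading byte 0xF0 = 11110000 → 4-byte char #4 = F0 B3 8B 97.
Offset 10: leading byte 0xE1 = 11100001 → 3-byte char #5 = E1 9B A7.
Offset 13: leading byte 0xE4 = 11100100 → 3-byte char #6 = E4 A6 93.
Offset 16: leading byte 0xD2 = 11010010 → 2-byte char #7 = D2 BF.
Offset 18: leading byte 0xE3 = 11100011 → 3-byte char #8 = E3 B5 A9.
Leading byte 0xE3 = 11100011 matches 1110xxxx → 3-byte sequence.
Byte 1: 0xE3 = 11100011, payload 0011 (4 bits).
Byte 2: 0xB5 = 10110101 (10xxxxxx ✓), payload 110101.
Byte 3: 0xA9 = 10101001 (10xxxxxx ✓), payload 101001.
Concatenate: 0011110101101001 = 0x3D69 (16 bits → U+3D69).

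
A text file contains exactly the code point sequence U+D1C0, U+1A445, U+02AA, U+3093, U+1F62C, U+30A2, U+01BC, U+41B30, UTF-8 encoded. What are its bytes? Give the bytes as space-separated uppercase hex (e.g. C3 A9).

U+D1C0: 3-byte form → ED 87 80.
U+1A445: 4-byte form → F0 9A 91 85.
U+02AA: 2-byte form → CA AA.
U+3093: 3-byte form → E3 82 93.
U+1F62C: 4-byte form → F0 9F 98 AC.
U+30A2: 3-byte form → E3 82 A2.
U+01BC: 2-byte form → C6 BC.
U+41B30: 4-byte form → F1 81 AC B0.
Concatenated (25 bytes): ED 87 80 F0 9A 91 85 CA AA E3 82 93 F0 9F 98 AC E3 82 A2 C6 BC F1 81 AC B0.

ED 87 80 F0 9A 91 85 CA AA E3 82 93 F0 9F 98 AC E3 82 A2 C6 BC F1 81 AC B0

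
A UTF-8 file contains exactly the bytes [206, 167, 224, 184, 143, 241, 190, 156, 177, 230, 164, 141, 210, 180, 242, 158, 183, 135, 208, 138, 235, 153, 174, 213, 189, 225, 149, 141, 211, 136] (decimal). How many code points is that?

Byte at offset 0: 0xCE = 11001110 → 2-byte char (#1). Advance 2.
Byte at offset 2: 0xE0 = 11100000 → 3-byte char (#2). Advance 3.
Byte at offset 5: 0xF1 = 11110001 → 4-byte char (#3). Advance 4.
Byte at offset 9: 0xE6 = 11100110 → 3-byte char (#4). Advance 3.
Byte at offset 12: 0xD2 = 11010010 → 2-byte char (#5). Advance 2.
Byte at offset 14: 0xF2 = 11110010 → 4-byte char (#6). Advance 4.
Byte at offset 18: 0xD0 = 11010000 → 2-byte char (#7). Advance 2.
Byte at offset 20: 0xEB = 11101011 → 3-byte char (#8). Advance 3.
Byte at offset 23: 0xD5 = 11010101 → 2-byte char (#9). Advance 2.
Byte at offset 25: 0xE1 = 11100001 → 3-byte char (#10). Advance 3.
Byte at offset 28: 0xD3 = 11010011 → 2-byte char (#11). Advance 2.
Reached end at offset 30 after 11 code points.

11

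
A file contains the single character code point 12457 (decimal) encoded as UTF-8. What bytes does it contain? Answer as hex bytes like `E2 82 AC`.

E3 82 A9

U+30A9 = 0x30A9 = 12457 decimal. In range U+0800–U+FFFF → 3-byte form: 1110xxxx 10xxxxxx 10xxxxxx.
Binary (16 bits): 0011000010101001.
Split 4+6+6: 0011 | 000010 | 101001.
Byte 1: 11100011 = 0xE3.
Byte 2: 10000010 = 0x82.
Byte 3: 10101001 = 0xA9.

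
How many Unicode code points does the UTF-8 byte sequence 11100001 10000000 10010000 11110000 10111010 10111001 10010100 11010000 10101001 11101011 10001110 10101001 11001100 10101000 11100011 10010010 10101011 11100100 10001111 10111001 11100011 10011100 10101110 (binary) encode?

8

Byte at offset 0: 0xE1 = 11100001 → 3-byte char (#1). Advance 3.
Byte at offset 3: 0xF0 = 11110000 → 4-byte char (#2). Advance 4.
Byte at offset 7: 0xD0 = 11010000 → 2-byte char (#3). Advance 2.
Byte at offset 9: 0xEB = 11101011 → 3-byte char (#4). Advance 3.
Byte at offset 12: 0xCC = 11001100 → 2-byte char (#5). Advance 2.
Byte at offset 14: 0xE3 = 11100011 → 3-byte char (#6). Advance 3.
Byte at offset 17: 0xE4 = 11100100 → 3-byte char (#7). Advance 3.
Byte at offset 20: 0xE3 = 11100011 → 3-byte char (#8). Advance 3.
Reached end at offset 23 after 8 code points.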